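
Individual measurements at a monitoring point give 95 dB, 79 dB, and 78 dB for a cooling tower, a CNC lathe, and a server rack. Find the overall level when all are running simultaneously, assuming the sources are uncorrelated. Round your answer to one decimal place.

Incoherent sources combine by intensity addition: L_total = 10·log₁₀(Σ 10^(L_i/10)).
Σ 10^(L/10) = 10^(95/10) + 10^(79/10) + 10^(78/10) = 3.305e+09.
L_total = 10·log₁₀(3.305e+09) = 95.19 dB.

95.2 dB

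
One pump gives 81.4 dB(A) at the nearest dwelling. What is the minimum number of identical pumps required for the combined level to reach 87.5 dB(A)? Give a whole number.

Need L₁ + 10·log₁₀ N ≥ 87.5, i.e. log₁₀ N ≥ 0.61.
N ≥ 10^(6.1/10) = 4.074, so N = 5.

5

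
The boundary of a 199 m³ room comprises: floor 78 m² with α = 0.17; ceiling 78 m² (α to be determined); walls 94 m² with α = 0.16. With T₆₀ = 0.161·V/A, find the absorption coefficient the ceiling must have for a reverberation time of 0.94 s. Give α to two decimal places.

0.07

Required total absorption A = 0.161·199/0.94 = 34.08 m².
Absorption from the other surfaces = 78·0.17 + 94·0.16 = 28.30 m², so the ceiling must supply 5.78 m² over 78 m².
α = 5.78/78 = 0.074.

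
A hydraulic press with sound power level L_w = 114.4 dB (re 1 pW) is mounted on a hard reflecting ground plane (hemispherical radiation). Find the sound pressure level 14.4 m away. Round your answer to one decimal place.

Free-field hemispherical radiation: L_p = L_w − 10·log₁₀(2π·r²), r = 14.4 m.
2π·r² = 1303 m², 10·log₁₀ of that is 31.149 dB.
L_p = 114.4 − 31.149 = 83.25 dB.

83.3 dB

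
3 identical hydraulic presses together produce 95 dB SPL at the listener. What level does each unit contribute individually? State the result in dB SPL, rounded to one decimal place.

90.2 dB SPL

For N identical incoherent sources L_total = L₁ + 10·log₁₀ N, so L₁ = 95 − 10·log₁₀(3) = 95 − 4.771.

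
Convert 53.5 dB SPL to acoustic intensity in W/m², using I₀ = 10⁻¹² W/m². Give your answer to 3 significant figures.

2.24e-07 W/m²

L = 10·log₁₀(I/I₀) ⇒ I = I₀·10^(L/10) = 10⁻¹² × 10^5.35.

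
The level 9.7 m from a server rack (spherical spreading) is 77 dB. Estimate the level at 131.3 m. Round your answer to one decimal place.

54.4 dB

For a point source, L₂ = L₁ − 20·log₁₀(r₂/r₁).
L₂ = 77 − 20·log₁₀(131.3/9.7) = 77 − 22.630 = 54.37 dB.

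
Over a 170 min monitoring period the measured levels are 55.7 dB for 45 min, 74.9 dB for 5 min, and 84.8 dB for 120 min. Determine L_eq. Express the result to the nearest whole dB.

The energy average is taken in the linear domain: L_eq = 10·log₁₀[(Σ tᵢ·10^(Lᵢ/10))/T], T = 170 min.
Σ tᵢ·10^(Lᵢ/10) = 45·10^(55.7/10) + 5·10^(74.9/10) + 120·10^(84.8/10) = 3.641e+10.
L_eq = 10·log₁₀(3.641e+10/170) = 83.31 dB.

83 dB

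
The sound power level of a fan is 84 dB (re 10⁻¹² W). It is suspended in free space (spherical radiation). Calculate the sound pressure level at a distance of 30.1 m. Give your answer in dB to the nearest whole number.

43 dB

L_p = L_w − 10·log₁₀(4π·r²) with r = 30.1 m.
4π·r² = 1.139e+04 m², 10·log₁₀ of that is 40.563 dB.
L_p = 84 − 40.563 = 43.44 dB.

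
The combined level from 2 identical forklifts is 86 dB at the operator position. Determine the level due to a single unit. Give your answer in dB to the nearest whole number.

83 dB

2 equal contributions raise the level by 10·log₁₀ 2 = 3.010 dB, so each unit alone gives 86 − 3.010.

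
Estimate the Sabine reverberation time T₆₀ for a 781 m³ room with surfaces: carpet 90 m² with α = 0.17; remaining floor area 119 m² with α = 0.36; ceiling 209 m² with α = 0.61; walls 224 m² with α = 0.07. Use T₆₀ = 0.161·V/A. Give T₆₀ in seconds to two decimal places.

A = Σ Sᵢαᵢ = 90·0.17 + 119·0.36 + 209·0.61 + 224·0.07 = 201.31 m².
T₆₀ = 0.161 × 781 / 201.31 = 0.625 s.

0.62 s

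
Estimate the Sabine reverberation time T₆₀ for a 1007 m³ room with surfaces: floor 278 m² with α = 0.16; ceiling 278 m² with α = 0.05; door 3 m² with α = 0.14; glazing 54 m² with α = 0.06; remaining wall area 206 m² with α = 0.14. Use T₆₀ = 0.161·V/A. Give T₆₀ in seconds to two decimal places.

1.78 s

Summing Sᵢαᵢ: 278·0.16 + 278·0.05 + 3·0.14 + 54·0.06 + 206·0.14 = 90.88 m².
T₆₀ = 0.161·V/A = 0.161·1007/90.88 = 1.784 s.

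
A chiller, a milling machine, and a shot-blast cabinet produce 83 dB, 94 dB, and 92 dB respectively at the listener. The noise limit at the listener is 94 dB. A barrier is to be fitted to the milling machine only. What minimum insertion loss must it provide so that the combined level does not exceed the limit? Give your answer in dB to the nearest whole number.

5 dB

The untreated sources together contribute 10^(83/10) + 10^(92/10) = 1.784e+09, i.e. 92.51 dB.
The limit corresponds to 10^(94/10) = 2.512e+09; subtracting the fixed part leaves 7.275e+08 for the milling machine, i.e. 88.62 dB.
Required insertion loss = 94 − 88.62 = 5.38 dB.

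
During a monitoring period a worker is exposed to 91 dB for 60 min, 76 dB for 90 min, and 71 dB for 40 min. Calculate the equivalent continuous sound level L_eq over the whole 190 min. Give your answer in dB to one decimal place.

86.2 dB

Weight each interval's intensity by its duration and average over T = 190 min:
Σ tᵢ·10^(Lᵢ/10) = 60·10^(91/10) + 90·10^(76/10) + 40·10^(71/10) = 7.962e+10.
L_eq = 10·log₁₀(7.962e+10/190) = 86.22 dB.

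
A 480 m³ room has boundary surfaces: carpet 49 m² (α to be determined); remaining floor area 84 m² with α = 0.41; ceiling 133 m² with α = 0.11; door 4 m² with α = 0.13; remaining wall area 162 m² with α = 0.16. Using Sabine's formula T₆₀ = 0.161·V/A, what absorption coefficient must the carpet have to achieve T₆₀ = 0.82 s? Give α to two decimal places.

0.38

Required total absorption A = 0.161·480/0.82 = 94.24 m².
Absorption from the other surfaces = 84·0.41 + 133·0.11 + 4·0.13 + 162·0.16 = 75.51 m², so the carpet must supply 18.73 m² over 49 m².
α = 18.73/49 = 0.382.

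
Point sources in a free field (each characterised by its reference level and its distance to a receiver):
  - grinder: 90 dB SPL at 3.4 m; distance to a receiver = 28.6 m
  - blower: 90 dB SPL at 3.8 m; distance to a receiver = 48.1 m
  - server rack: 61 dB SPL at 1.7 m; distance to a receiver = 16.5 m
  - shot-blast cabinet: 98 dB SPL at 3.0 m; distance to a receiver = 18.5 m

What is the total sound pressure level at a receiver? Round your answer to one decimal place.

82.7 dB SPL

Apply inverse-square spreading to bring every level to the receiver, then sum 10^(L/10).
grinder: 90 − 20·log₁₀(28.6/3.4) = 90 − 18.50 = 71.50 dB SPL.
blower: 90 − 20·log₁₀(48.1/3.8) = 90 − 22.05 = 67.95 dB SPL.
server rack: 61 − 20·log₁₀(16.5/1.7) = 61 − 19.74 = 41.26 dB SPL.
shot-blast cabinet: 98 − 20·log₁₀(18.5/3.0) = 98 − 15.80 = 82.20 dB SPL.
Σ 10^(L/10) = 1.863e+08 → L_total = 10·log₁₀(1.863e+08) = 82.70 dB SPL.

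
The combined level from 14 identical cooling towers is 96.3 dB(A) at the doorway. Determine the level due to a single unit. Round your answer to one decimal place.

84.8 dB(A)

14 equal contributions raise the level by 10·log₁₀ 14 = 11.461 dB, so each unit alone gives 96.3 − 11.461.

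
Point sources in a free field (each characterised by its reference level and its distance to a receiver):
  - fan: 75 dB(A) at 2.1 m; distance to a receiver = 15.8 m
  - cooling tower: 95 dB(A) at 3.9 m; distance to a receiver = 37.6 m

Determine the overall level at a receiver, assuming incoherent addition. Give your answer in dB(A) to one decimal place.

75.4 dB(A)

First find each source's level at the receiver (point-source: −20·log₁₀(r/r_ref)), then combine on an intensity basis.
fan: 75 − 20·log₁₀(15.8/2.1) = 75 − 17.53 = 57.47 dB(A).
cooling tower: 95 − 20·log₁₀(37.6/3.9) = 95 − 19.68 = 75.32 dB(A).
Σ 10^(L/10) = 3.458e+07 → L_total = 10·log₁₀(3.458e+07) = 75.39 dB(A).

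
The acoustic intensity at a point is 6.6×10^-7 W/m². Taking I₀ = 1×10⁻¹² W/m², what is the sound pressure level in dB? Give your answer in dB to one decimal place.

58.2 dB

L = 10·log₁₀(I/I₀) = 10·log₁₀(6.6×10^-7/10⁻¹²) = 10·log₁₀(6.6×10^5).
L = 10·(0.8195 + 5) = 58.20 dB.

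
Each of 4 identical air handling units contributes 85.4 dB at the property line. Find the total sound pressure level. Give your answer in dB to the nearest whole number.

91 dB

L_total = L₁ + 10·log₁₀ N for N identical incoherent sources.
L_total = 85.4 + 10·log₁₀(4) = 85.4 + 6.021 = 91.42 dB.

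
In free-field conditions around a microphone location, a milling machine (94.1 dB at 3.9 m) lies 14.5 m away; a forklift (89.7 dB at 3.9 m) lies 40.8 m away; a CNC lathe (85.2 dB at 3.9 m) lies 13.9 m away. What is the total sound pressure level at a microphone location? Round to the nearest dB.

Propagate each source to the receiver with L = L_ref − 20·log₁₀(r/r_ref), then add intensities.
milling machine: 94.1 − 20·log₁₀(14.5/3.9) = 94.1 − 11.41 = 82.69 dB.
forklift: 89.7 − 20·log₁₀(40.8/3.9) = 89.7 − 20.39 = 69.31 dB.
CNC lathe: 85.2 − 20·log₁₀(13.9/3.9) = 85.2 − 11.04 = 74.16 dB.
Σ 10^(L/10) = 2.205e+08 → L_total = 10·log₁₀(2.205e+08) = 83.43 dB.

83 dB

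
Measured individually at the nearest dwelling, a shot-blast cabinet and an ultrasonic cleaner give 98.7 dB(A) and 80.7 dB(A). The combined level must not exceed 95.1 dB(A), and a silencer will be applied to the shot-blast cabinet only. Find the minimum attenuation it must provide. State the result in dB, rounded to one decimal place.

The untreated sources together contribute 10^(80.7/10) = 1.175e+08, i.e. 80.70 dB(A).
To meet 95.1 dB(A) overall, the treated shot-blast cabinet may contribute at most 10^(95.1/10) − 1.175e+08 = 3.118e+09, i.e. 94.94 dB(A).
Required insertion loss = 98.7 − 94.94 = 3.76 dB.

3.8 dB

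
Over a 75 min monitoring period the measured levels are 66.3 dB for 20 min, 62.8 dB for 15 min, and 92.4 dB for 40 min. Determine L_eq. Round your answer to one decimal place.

89.7 dB

L_eq = 10·log₁₀[(1/T)·Σ tᵢ·10^(Lᵢ/10)] with T = 75 min.
Σ tᵢ·10^(Lᵢ/10) = 20·10^(66.3/10) + 15·10^(62.8/10) + 40·10^(92.4/10) = 6.963e+10.
L_eq = 10·log₁₀(6.963e+10/75) = 89.68 dB.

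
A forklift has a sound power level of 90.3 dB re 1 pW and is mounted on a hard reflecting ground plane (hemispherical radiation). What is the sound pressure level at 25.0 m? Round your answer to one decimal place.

54.4 dB

The power spreads over a hemisphere of area 2π·r², so L_p = L_w − 10·log₁₀(2π·r²).
2π·r² = 3927 m², 10·log₁₀ of that is 35.941 dB.
L_p = 90.3 − 35.941 = 54.36 dB.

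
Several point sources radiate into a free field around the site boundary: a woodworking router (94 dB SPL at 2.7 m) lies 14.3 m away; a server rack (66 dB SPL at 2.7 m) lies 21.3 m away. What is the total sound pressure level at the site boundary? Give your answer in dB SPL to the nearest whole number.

Apply inverse-square spreading to bring every level to the receiver, then sum 10^(L/10).
woodworking router: 94 − 20·log₁₀(14.3/2.7) = 94 − 14.48 = 79.52 dB SPL.
server rack: 66 − 20·log₁₀(21.3/2.7) = 66 − 17.94 = 48.06 dB SPL.
Σ 10^(L/10) = 8.961e+07 → L_total = 10·log₁₀(8.961e+07) = 79.52 dB SPL.

80 dB SPL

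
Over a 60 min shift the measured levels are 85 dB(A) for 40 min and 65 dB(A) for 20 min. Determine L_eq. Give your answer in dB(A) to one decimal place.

83.3 dB(A)

Weight each interval's intensity by its duration and average over T = 60 min:
Σ tᵢ·10^(Lᵢ/10) = 40·10^(85/10) + 20·10^(65/10) = 1.271e+10.
L_eq = 10·log₁₀(1.271e+10/60) = 83.26 dB(A).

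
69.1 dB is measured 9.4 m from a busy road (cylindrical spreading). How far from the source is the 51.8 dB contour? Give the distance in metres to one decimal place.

The 17.3 dB drop corresponds to a distance ratio of 10^(17.3/10) for a line source.
r₂ = 9.4·10^((69.1−51.8)/10) = 9.4·10^(17.3/10) = 504.81 m.

504.8 m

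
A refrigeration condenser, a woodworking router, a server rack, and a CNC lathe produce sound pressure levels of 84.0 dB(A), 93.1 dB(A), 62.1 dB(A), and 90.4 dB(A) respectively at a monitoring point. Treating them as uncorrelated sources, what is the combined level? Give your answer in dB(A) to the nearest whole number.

Incoherent sources combine by intensity addition: L_total = 10·log₁₀(Σ 10^(L_i/10)).
Σ 10^(L/10) = 10^(84.0/10) + 10^(93.1/10) + 10^(62.1/10) + 10^(90.4/10) = 3.391e+09.
L_total = 10·log₁₀(3.391e+09) = 95.30 dB(A).

95 dB(A)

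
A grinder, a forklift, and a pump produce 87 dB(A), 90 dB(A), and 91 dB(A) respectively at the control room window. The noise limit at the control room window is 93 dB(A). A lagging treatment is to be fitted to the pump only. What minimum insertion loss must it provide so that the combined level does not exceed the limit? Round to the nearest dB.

4 dB

Everything except the pump sums to 10^(87/10) + 10^(90/10) = 1.501e+09 in linear terms, 91.76 dB(A).
To meet 93 dB(A) overall, the treated pump may contribute at most 10^(93/10) − 1.501e+09 = 4.941e+08, i.e. 86.94 dB(A).
So the pump must be reduced from 91 to 86.94 dB(A): IL = 4.06 dB.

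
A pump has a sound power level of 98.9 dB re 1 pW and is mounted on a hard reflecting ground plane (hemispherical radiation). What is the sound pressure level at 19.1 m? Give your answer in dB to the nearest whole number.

65 dB

Free-field hemispherical radiation: L_p = L_w − 10·log₁₀(2π·r²), r = 19.1 m.
2π·r² = 2292 m², 10·log₁₀ of that is 33.602 dB.
L_p = 98.9 − 33.602 = 65.30 dB.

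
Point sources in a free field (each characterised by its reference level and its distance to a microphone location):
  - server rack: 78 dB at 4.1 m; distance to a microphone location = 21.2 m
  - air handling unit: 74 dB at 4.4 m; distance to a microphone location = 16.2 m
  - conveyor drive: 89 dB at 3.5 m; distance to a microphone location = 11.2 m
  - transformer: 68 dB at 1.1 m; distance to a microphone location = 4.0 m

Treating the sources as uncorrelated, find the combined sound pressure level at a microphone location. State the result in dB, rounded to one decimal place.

79.2 dB

Propagate each source to the receiver with L = L_ref − 20·log₁₀(r/r_ref), then add intensities.
server rack: 78 − 20·log₁₀(21.2/4.1) = 78 − 14.27 = 63.73 dB.
air handling unit: 74 − 20·log₁₀(16.2/4.4) = 74 − 11.32 = 62.68 dB.
conveyor drive: 89 − 20·log₁₀(11.2/3.5) = 89 − 10.10 = 78.90 dB.
transformer: 68 − 20·log₁₀(4.0/1.1) = 68 − 11.21 = 56.79 dB.
Σ 10^(L/10) = 8.226e+07 → L_total = 10·log₁₀(8.226e+07) = 79.15 dB.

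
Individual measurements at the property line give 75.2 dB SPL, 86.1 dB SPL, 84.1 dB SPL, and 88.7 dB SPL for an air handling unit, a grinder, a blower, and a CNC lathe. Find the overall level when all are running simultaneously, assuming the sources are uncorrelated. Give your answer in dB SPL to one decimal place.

91.6 dB SPL

Incoherent sources combine by intensity addition: L_total = 10·log₁₀(Σ 10^(L_i/10)).
Σ 10^(L/10) = 10^(75.2/10) + 10^(86.1/10) + 10^(84.1/10) + 10^(88.7/10) = 1.439e+09.
L_total = 10·log₁₀(1.439e+09) = 91.58 dB SPL.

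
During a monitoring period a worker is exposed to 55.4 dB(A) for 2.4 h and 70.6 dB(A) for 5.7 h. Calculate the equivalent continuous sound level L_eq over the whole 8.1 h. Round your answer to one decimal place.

Weight each interval's intensity by its duration and average over T = 8.1 h:
Σ tᵢ·10^(Lᵢ/10) = 2.4·10^(55.4/10) + 5.7·10^(70.6/10) = 6.628e+07.
L_eq = 10·log₁₀(6.628e+07/8.1) = 69.13 dB(A).

69.1 dB(A)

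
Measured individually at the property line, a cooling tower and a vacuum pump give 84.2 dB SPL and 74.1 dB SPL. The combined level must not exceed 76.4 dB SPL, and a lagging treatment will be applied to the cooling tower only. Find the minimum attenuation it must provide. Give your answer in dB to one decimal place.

11.7 dB

Everything except the cooling tower sums to 10^(74.1/10) = 2.570e+07 in linear terms, 74.10 dB SPL.
The limit corresponds to 10^(76.4/10) = 4.365e+07; subtracting the fixed part leaves 1.795e+07 for the cooling tower, i.e. 72.54 dB SPL.
So the cooling tower must be reduced from 84.2 to 72.54 dB SPL: IL = 11.66 dB.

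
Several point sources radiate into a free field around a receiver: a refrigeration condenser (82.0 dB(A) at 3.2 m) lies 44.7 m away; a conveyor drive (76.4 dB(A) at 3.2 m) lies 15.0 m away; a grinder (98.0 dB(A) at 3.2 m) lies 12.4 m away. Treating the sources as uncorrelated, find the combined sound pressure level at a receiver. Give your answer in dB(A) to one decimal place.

86.3 dB(A)

Propagate each source to the receiver with L = L_ref − 20·log₁₀(r/r_ref), then add intensities.
refrigeration condenser: 82.0 − 20·log₁₀(44.7/3.2) = 82.0 − 22.90 = 59.10 dB(A).
conveyor drive: 76.4 − 20·log₁₀(15.0/3.2) = 76.4 − 13.42 = 62.98 dB(A).
grinder: 98.0 − 20·log₁₀(12.4/3.2) = 98.0 − 11.77 = 86.23 dB(A).
Σ 10^(L/10) = 4.230e+08 → L_total = 10·log₁₀(4.230e+08) = 86.26 dB(A).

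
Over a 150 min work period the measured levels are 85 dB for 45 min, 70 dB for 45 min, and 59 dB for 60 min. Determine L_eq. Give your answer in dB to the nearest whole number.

80 dB

Weight each interval's intensity by its duration and average over T = 150 min:
Σ tᵢ·10^(Lᵢ/10) = 45·10^(85/10) + 45·10^(70/10) + 60·10^(59/10) = 1.473e+10.
L_eq = 10·log₁₀(1.473e+10/150) = 79.92 dB.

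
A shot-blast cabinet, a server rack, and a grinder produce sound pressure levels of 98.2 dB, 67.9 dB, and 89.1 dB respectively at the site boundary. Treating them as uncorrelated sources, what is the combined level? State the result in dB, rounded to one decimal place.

For uncorrelated sources the intensities add, so convert each level to linear form, sum, and take 10·log₁₀ of the total.
Σ 10^(L/10) = 10^(98.2/10) + 10^(67.9/10) + 10^(89.1/10) = 7.426e+09.
L_total = 10·log₁₀(7.426e+09) = 98.71 dB.

98.7 dB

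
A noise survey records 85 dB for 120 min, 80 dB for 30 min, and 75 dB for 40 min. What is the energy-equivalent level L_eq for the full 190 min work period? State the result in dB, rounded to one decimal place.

Weight each interval's intensity by its duration and average over T = 190 min:
Σ tᵢ·10^(Lᵢ/10) = 120·10^(85/10) + 30·10^(80/10) + 40·10^(75/10) = 4.221e+10.
L_eq = 10·log₁₀(4.221e+10/190) = 83.47 dB.

83.5 dB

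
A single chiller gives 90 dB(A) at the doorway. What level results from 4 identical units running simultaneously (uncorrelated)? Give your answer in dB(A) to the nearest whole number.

96 dB(A)

With 4 equal, uncorrelated contributions the intensity is 4× that of one unit, giving a rise of 10·log₁₀ 4.
L_total = 90 + 10·log₁₀(4) = 90 + 6.021 = 96.02 dB(A).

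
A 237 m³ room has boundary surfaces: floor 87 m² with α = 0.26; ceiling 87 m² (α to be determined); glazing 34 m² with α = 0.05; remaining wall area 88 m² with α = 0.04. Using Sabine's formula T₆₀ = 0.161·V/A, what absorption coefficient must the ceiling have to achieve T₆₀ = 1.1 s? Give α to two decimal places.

Required total absorption A = 0.161·237/1.1 = 34.69 m².
Absorption from the other surfaces = 87·0.26 + 34·0.05 + 88·0.04 = 27.84 m², so the ceiling must supply 6.85 m² over 87 m².
α = 6.85/87 = 0.079.

0.08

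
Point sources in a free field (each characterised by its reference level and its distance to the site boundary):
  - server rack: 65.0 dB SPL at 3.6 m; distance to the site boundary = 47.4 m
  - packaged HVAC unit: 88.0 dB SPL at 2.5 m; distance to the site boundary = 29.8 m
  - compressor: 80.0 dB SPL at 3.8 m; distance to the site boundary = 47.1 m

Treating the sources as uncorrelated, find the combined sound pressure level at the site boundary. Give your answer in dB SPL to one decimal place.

First find each source's level at the receiver (point-source: −20·log₁₀(r/r_ref)), then combine on an intensity basis.
server rack: 65.0 − 20·log₁₀(47.4/3.6) = 65.0 − 22.39 = 42.61 dB SPL.
packaged HVAC unit: 88.0 − 20·log₁₀(29.8/2.5) = 88.0 − 21.53 = 66.47 dB SPL.
compressor: 80.0 − 20·log₁₀(47.1/3.8) = 80.0 − 21.86 = 58.14 dB SPL.
Σ 10^(L/10) = 5.110e+06 → L_total = 10·log₁₀(5.110e+06) = 67.08 dB SPL.

67.1 dB SPL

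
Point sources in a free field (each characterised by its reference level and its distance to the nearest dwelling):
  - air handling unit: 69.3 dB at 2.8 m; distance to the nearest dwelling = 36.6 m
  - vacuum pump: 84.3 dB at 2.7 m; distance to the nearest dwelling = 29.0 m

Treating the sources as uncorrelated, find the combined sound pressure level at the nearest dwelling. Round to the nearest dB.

Apply inverse-square spreading to bring every level to the receiver, then sum 10^(L/10).
air handling unit: 69.3 − 20·log₁₀(36.6/2.8) = 69.3 − 22.33 = 46.97 dB.
vacuum pump: 84.3 − 20·log₁₀(29.0/2.7) = 84.3 − 20.62 = 63.68 dB.
Σ 10^(L/10) = 2.383e+06 → L_total = 10·log₁₀(2.383e+06) = 63.77 dB.

64 dB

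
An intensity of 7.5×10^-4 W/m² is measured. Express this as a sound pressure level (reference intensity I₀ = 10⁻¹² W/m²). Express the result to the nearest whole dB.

L = 10·log₁₀(I/I₀) = 10·log₁₀(7.5×10^-4/10⁻¹²) = 10·log₁₀(7.5×10^8).
L = 10·(0.8751 + 8) = 88.75 dB.

89 dB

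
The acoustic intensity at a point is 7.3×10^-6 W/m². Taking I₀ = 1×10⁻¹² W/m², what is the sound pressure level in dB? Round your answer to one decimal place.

68.6 dB

Dividing by I₀ shifts the exponent by 12: I/I₀ = 7.3×10^6.
L = 10·(0.8633 + 6) = 68.63 dB.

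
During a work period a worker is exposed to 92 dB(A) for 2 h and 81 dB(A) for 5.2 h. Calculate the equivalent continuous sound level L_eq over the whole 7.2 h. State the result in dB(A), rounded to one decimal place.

87.3 dB(A)

L_eq = 10·log₁₀[(1/T)·Σ tᵢ·10^(Lᵢ/10)] with T = 7.2 h.
Σ tᵢ·10^(Lᵢ/10) = 2·10^(92/10) + 5.2·10^(81/10) = 3.824e+09.
L_eq = 10·log₁₀(3.824e+09/7.2) = 87.25 dB(A).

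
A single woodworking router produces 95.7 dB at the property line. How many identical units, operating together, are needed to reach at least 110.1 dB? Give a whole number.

28

Need L₁ + 10·log₁₀ N ≥ 110.1, i.e. log₁₀ N ≥ 1.44.
N ≥ 10^(14.4/10) = 27.542, so N = 28.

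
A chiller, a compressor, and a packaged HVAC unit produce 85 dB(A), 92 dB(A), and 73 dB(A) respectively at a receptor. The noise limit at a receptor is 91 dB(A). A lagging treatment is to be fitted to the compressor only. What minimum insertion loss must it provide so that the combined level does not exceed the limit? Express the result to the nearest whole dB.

The untreated sources together contribute 10^(85/10) + 10^(73/10) = 3.362e+08, i.e. 85.27 dB(A).
The limit corresponds to 10^(91/10) = 1.259e+09; subtracting the fixed part leaves 9.227e+08 for the compressor, i.e. 89.65 dB(A).
Required insertion loss = 92 − 89.65 = 2.35 dB.

2 dB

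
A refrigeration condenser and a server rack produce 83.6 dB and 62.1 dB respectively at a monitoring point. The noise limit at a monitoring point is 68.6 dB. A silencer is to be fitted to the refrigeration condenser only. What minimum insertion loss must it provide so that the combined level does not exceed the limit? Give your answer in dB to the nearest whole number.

Fixed contribution from the other source: Σ 10^(L/10) = 10^(62.1/10) = 1.622e+06 (62.10 dB).
The limit corresponds to 10^(68.6/10) = 7.244e+06; subtracting the fixed part leaves 5.623e+06 for the refrigeration condenser, i.e. 67.50 dB.
So the refrigeration condenser must be reduced from 83.6 to 67.50 dB: IL = 16.10 dB.

16 dB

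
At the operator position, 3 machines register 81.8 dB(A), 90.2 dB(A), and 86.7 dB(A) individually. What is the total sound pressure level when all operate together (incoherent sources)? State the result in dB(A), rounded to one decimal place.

92.2 dB(A)

For uncorrelated sources the intensities add, so convert each level to linear form, sum, and take 10·log₁₀ of the total.
Σ 10^(L/10) = 10^(81.8/10) + 10^(90.2/10) + 10^(86.7/10) = 1.666e+09.
L_total = 10·log₁₀(1.666e+09) = 92.22 dB(A).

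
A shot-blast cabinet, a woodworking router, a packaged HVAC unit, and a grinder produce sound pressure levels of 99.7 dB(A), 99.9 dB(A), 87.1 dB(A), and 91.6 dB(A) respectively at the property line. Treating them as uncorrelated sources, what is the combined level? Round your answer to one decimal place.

103.2 dB(A)

For uncorrelated sources the intensities add, so convert each level to linear form, sum, and take 10·log₁₀ of the total.
Σ 10^(L/10) = 10^(99.7/10) + 10^(99.9/10) + 10^(87.1/10) + 10^(91.6/10) = 2.106e+10.
L_total = 10·log₁₀(2.106e+10) = 103.24 dB(A).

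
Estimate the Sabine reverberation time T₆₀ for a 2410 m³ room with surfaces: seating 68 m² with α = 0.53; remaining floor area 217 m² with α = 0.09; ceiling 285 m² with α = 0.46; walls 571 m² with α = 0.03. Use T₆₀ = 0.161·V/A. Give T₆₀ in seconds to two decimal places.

1.90 s

Total absorption A = 68·0.53 + 217·0.09 + 285·0.46 + 571·0.03 = 203.80 m² sabins.
T₆₀ = 0.161·V/A = 0.161·2410/203.80 = 1.904 s.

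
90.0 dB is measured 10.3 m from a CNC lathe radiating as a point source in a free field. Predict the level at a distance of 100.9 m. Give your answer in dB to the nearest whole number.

Spherical spreading from a point source gives a 20·log₁₀(r₂/r₁) drop.
L₂ = 90.0 − 20·log₁₀(100.9/10.3) = 90.0 − 19.821 = 70.18 dB.

70 dB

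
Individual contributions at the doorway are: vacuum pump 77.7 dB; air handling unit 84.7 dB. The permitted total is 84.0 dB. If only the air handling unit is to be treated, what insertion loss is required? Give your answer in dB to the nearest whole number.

Everything except the air handling unit sums to 10^(77.7/10) = 5.888e+07 in linear terms, 77.70 dB.
The limit corresponds to 10^(84.0/10) = 2.512e+08; subtracting the fixed part leaves 1.923e+08 for the air handling unit, i.e. 82.84 dB.
Required insertion loss = 84.7 − 82.84 = 1.86 dB.

2 dB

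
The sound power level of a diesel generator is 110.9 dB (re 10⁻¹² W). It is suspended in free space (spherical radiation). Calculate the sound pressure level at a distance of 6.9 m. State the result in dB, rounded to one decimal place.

L_p = L_w − 10·log₁₀(4π·r²) with r = 6.9 m.
4π·r² = 598.3 m², 10·log₁₀ of that is 27.769 dB.
L_p = 110.9 − 27.769 = 83.13 dB.

83.1 dB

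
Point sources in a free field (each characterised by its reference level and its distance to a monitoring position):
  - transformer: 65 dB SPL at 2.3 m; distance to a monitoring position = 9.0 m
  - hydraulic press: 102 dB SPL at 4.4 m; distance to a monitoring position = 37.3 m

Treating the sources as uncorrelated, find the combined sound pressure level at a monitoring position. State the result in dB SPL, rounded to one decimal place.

Apply inverse-square spreading to bring every level to the receiver, then sum 10^(L/10).
transformer: 65 − 20·log₁₀(9.0/2.3) = 65 − 11.85 = 53.15 dB SPL.
hydraulic press: 102 − 20·log₁₀(37.3/4.4) = 102 − 18.57 = 83.43 dB SPL.
Σ 10^(L/10) = 2.207e+08 → L_total = 10·log₁₀(2.207e+08) = 83.44 dB SPL.

83.4 dB SPL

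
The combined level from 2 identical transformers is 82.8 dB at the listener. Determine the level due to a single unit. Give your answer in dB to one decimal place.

Dividing the total intensity by 2 lowers the level by 10·log₁₀ 2 = 3.010 dB: L₁ = 82.8 − 3.010.

79.8 dB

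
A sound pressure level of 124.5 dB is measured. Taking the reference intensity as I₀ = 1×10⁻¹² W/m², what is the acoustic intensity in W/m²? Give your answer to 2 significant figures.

2.8 W/m²

L = 10·log₁₀(I/I₀) ⇒ I = I₀·10^(L/10) = 10⁻¹² × 10^12.45.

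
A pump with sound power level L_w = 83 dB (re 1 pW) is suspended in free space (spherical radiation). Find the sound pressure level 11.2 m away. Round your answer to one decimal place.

51.0 dB

L_p = L_w − 10·log₁₀(4π·r²) with r = 11.2 m.
4π·r² = 1576 m², 10·log₁₀ of that is 31.976 dB.
L_p = 83 − 31.976 = 51.02 dB.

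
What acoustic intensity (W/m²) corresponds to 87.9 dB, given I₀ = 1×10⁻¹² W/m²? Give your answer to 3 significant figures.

0.000617 W/m²

I = I₀·10^(L/10) = 10⁻¹² × 10^(87.9/10) = 10^(-3.210).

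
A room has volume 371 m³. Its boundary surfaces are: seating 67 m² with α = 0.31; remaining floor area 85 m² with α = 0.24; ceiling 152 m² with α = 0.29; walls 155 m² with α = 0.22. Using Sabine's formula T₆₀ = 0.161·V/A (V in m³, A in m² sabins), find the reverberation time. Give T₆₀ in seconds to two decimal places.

0.50 s

A = Σ Sᵢαᵢ = 67·0.31 + 85·0.24 + 152·0.29 + 155·0.22 = 119.35 m².
T₆₀ = 0.161·V/A = 0.161·371/119.35 = 0.500 s.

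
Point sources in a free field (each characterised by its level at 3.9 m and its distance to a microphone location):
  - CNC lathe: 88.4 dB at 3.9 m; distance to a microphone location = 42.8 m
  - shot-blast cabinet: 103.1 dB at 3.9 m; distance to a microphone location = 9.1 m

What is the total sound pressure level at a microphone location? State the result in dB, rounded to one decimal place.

95.7 dB

Apply inverse-square spreading to bring every level to the receiver, then sum 10^(L/10).
CNC lathe: 88.4 − 20·log₁₀(42.8/3.9) = 88.4 − 20.81 = 67.59 dB.
shot-blast cabinet: 103.1 − 20·log₁₀(9.1/3.9) = 103.1 − 7.36 = 95.74 dB.
Σ 10^(L/10) = 3.756e+09 → L_total = 10·log₁₀(3.756e+09) = 95.75 dB.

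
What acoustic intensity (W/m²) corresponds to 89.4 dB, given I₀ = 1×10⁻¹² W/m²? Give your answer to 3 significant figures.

0.000871 W/m²

I = I₀·10^(L/10) = 10⁻¹² × 10^(89.4/10) = 10^(-3.060).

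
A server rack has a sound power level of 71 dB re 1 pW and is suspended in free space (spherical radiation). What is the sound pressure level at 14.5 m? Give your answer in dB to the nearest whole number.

37 dB

L_p = L_w − 10·log₁₀(4π·r²) with r = 14.5 m.
4π·r² = 2642 m², 10·log₁₀ of that is 34.219 dB.
L_p = 71 − 34.219 = 36.78 dB.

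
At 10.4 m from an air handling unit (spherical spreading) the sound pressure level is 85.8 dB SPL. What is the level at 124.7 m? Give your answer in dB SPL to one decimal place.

64.2 dB SPL

Point-source attenuation: ΔL = 20·log₁₀(r₂/r₁) = 20·log₁₀(124.7/10.4) = 21.577 dB.
L₂ = 85.8 − 20·log₁₀(124.7/10.4) = 85.8 − 21.577 = 64.22 dB SPL.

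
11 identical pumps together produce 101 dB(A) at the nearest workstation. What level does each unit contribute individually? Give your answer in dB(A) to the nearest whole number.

91 dB(A)

Dividing the total intensity by 11 lowers the level by 10·log₁₀ 11 = 10.414 dB: L₁ = 101 − 10.414.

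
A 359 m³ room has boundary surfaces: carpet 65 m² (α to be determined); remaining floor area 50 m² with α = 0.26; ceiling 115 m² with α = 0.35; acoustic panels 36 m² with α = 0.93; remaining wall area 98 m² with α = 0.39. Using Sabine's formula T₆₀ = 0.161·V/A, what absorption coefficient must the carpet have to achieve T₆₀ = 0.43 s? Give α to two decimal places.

0.15

From T₆₀ = 0.161·V/A, the target T₆₀ = 0.43 s needs A = 0.161·359/0.43 = 134.42 m².
Absorption from the other surfaces = 50·0.26 + 115·0.35 + 36·0.93 + 98·0.39 = 124.95 m², so the carpet must supply 9.47 m² over 65 m².
α = 9.47/65 = 0.146.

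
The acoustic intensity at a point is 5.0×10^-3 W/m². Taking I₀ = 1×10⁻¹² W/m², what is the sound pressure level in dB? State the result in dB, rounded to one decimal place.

Dividing by I₀ shifts the exponent by 12: I/I₀ = 5.0×10^9.
L = 10·(0.6990 + 9) = 96.99 dB.

97.0 dB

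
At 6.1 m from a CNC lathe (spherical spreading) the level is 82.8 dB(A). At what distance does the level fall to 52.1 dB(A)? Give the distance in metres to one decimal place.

209.1 m

The 30.7 dB drop corresponds to a distance ratio of 10^(30.7/20) for a point source.
r₂ = 6.1·10^((82.8−52.1)/20) = 6.1·10^(30.7/20) = 209.09 m.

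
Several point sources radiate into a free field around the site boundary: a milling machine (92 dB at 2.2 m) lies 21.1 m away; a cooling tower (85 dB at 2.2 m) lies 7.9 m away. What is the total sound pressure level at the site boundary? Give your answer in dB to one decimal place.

76.2 dB

Apply inverse-square spreading to bring every level to the receiver, then sum 10^(L/10).
milling machine: 92 − 20·log₁₀(21.1/2.2) = 92 − 19.64 = 72.36 dB.
cooling tower: 85 − 20·log₁₀(7.9/2.2) = 85 − 11.10 = 73.90 dB.
Σ 10^(L/10) = 4.175e+07 → L_total = 10·log₁₀(4.175e+07) = 76.21 dB.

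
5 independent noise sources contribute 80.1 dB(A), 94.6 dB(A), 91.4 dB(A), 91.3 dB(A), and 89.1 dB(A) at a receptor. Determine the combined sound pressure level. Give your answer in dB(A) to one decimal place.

98.1 dB(A)

Incoherent sources combine by intensity addition: L_total = 10·log₁₀(Σ 10^(L_i/10)).
Σ 10^(L/10) = 10^(80.1/10) + 10^(94.6/10) + 10^(91.4/10) + 10^(91.3/10) + 10^(89.1/10) = 6.529e+09.
L_total = 10·log₁₀(6.529e+09) = 98.15 dB(A).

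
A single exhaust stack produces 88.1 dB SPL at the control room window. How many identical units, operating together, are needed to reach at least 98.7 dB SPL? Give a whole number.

12

The shortfall is 98.7 − 88.1 = 10.6 dB, and N units add 10·log₁₀ N, so need 10·log₁₀ N ≥ 10.6.
N ≥ 10^(10.6/10) = 11.482, so N = 12.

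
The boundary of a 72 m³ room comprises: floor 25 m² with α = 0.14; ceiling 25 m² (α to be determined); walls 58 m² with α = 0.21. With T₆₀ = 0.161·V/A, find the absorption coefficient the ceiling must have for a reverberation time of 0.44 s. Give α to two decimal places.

0.43

From T₆₀ = 0.161·V/A, the target T₆₀ = 0.44 s needs A = 0.161·72/0.44 = 26.35 m².
Absorption from the other surfaces = 25·0.14 + 58·0.21 = 15.68 m², so the ceiling must supply 10.67 m² over 25 m².
α = 10.67/25 = 0.427.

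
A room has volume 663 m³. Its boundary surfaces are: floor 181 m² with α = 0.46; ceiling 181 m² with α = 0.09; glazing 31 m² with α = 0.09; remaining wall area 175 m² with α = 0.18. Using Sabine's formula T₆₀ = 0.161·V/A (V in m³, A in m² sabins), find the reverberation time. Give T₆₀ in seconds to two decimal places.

0.80 s

Total absorption A = 181·0.46 + 181·0.09 + 31·0.09 + 175·0.18 = 133.84 m² sabins.
T₆₀ = 0.161 × 663 / 133.84 = 0.798 s.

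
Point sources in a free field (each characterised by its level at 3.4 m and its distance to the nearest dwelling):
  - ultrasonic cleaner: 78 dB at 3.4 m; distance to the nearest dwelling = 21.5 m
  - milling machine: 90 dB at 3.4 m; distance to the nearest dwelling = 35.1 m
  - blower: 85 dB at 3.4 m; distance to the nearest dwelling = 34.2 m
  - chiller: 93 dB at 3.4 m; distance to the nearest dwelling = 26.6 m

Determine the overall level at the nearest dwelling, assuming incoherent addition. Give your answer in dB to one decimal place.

76.7 dB

Propagate each source to the receiver with L = L_ref − 20·log₁₀(r/r_ref), then add intensities.
ultrasonic cleaner: 78 − 20·log₁₀(21.5/3.4) = 78 − 16.02 = 61.98 dB.
milling machine: 90 − 20·log₁₀(35.1/3.4) = 90 − 20.28 = 69.72 dB.
blower: 85 − 20·log₁₀(34.2/3.4) = 85 − 20.05 = 64.95 dB.
chiller: 93 − 20·log₁₀(26.6/3.4) = 93 − 17.87 = 75.13 dB.
Σ 10^(L/10) = 4.668e+07 → L_total = 10·log₁₀(4.668e+07) = 76.69 dB.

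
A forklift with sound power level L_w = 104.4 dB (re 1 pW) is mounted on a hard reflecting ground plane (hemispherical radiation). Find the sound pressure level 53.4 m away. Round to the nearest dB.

62 dB

The power spreads over a hemisphere of area 2π·r², so L_p = L_w − 10·log₁₀(2π·r²).
2π·r² = 1.792e+04 m², 10·log₁₀ of that is 42.533 dB.
L_p = 104.4 − 42.533 = 61.87 dB.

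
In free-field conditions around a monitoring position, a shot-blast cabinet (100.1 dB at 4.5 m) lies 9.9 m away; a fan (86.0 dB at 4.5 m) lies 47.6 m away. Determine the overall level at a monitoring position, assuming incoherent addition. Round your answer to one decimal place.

Propagate each source to the receiver with L = L_ref − 20·log₁₀(r/r_ref), then add intensities.
shot-blast cabinet: 100.1 − 20·log₁₀(9.9/4.5) = 100.1 − 6.85 = 93.25 dB.
fan: 86.0 − 20·log₁₀(47.6/4.5) = 86.0 − 20.49 = 65.51 dB.
Σ 10^(L/10) = 2.118e+09 → L_total = 10·log₁₀(2.118e+09) = 93.26 dB.

93.3 dB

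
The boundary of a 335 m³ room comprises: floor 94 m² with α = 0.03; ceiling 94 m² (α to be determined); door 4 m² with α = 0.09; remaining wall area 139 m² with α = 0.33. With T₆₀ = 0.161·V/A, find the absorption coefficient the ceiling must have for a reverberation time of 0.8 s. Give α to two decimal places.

0.20

From T₆₀ = 0.161·V/A, the target T₆₀ = 0.8 s needs A = 0.161·335/0.8 = 67.42 m².
Absorption from the other surfaces = 94·0.03 + 4·0.09 + 139·0.33 = 49.05 m², so the ceiling must supply 18.37 m² over 94 m².
α = 18.37/94 = 0.195.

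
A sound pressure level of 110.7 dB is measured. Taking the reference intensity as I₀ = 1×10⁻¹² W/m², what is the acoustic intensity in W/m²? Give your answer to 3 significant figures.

0.117 W/m²

I = I₀·10^(L/10) = 10⁻¹² × 10^(110.7/10) = 10^(-0.930).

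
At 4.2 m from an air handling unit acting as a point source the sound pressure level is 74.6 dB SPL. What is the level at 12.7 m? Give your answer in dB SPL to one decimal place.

65.0 dB SPL

For a point source, L₂ = L₁ − 20·log₁₀(r₂/r₁).
L₂ = 74.6 − 20·log₁₀(12.7/4.2) = 74.6 − 9.611 = 64.99 dB SPL.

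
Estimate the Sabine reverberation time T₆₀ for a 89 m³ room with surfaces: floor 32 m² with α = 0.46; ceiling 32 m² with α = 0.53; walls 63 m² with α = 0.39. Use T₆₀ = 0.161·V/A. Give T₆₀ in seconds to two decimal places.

A = Σ Sᵢαᵢ = 32·0.46 + 32·0.53 + 63·0.39 = 56.25 m².
T₆₀ = 0.161 × 89 / 56.25 = 0.255 s.

0.25 s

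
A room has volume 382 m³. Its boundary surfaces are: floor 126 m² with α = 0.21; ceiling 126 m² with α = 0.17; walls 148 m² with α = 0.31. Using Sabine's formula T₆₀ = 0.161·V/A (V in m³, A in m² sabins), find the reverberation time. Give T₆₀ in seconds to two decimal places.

Summing Sᵢαᵢ: 126·0.21 + 126·0.17 + 148·0.31 = 93.76 m².
T₆₀ = 0.161 × 382 / 93.76 = 0.656 s.

0.66 s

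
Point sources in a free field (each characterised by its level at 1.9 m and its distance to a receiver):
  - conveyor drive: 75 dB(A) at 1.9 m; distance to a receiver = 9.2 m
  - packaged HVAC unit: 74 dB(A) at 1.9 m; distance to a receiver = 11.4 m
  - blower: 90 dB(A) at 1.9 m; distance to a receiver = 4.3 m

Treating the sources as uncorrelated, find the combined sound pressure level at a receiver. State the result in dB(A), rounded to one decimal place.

83.0 dB(A)

Apply inverse-square spreading to bring every level to the receiver, then sum 10^(L/10).
conveyor drive: 75 − 20·log₁₀(9.2/1.9) = 75 − 13.70 = 61.30 dB(A).
packaged HVAC unit: 74 − 20·log₁₀(11.4/1.9) = 74 − 15.56 = 58.44 dB(A).
blower: 90 − 20·log₁₀(4.3/1.9) = 90 − 7.09 = 82.91 dB(A).
Σ 10^(L/10) = 1.973e+08 → L_total = 10·log₁₀(1.973e+08) = 82.95 dB(A).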